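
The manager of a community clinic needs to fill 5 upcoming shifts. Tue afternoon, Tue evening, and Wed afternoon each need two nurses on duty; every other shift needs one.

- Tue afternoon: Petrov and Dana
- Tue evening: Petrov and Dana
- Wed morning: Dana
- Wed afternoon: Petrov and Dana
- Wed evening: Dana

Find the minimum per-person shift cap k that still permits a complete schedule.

5

With 2 nurses and 8 worker-slots to fill, someone must work at least ⌈8/2⌉ = 4 shifts, so k ≥ 4.
k = 4 fails: Shifts {Tue afternoon, Tue evening, Wed morning, Wed afternoon, Wed evening} need 8 worker-slots in total, but the nurses available for any of those shifts (Petrov and Dana) can supply at most 7 among them. So no valid schedule exists.
k = 5 works: Tue afternoon→Petrov+Dana, Tue evening→Petrov+Dana, Wed morning→Dana, Wed afternoon→Petrov+Dana, Wed evening→Dana.
Loads: Petrov 3, Dana 5 — all ≤ 5.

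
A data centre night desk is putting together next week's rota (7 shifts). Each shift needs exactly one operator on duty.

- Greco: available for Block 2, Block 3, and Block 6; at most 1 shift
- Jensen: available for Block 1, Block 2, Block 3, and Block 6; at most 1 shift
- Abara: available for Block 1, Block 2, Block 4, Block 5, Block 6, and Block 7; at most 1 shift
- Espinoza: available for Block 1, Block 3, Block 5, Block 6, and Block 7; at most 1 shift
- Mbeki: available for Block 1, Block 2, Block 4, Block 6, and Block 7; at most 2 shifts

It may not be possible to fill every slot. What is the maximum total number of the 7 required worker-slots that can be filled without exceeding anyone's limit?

6

Total capacity across all operators is 1+1+1+1+2 = 6, and 7 slots are needed, so at most 6 can be filled.
An assignment achieving 6: Block 1→Jensen, Block 2→Mbeki, Block 3→Greco, Block 4→Abara, Block 5→Espinoza, Block 7→Mbeki.
Loads: Greco 1/1, Jensen 1/1, Abara 1/1, Espinoza 1/1, Mbeki 2/2.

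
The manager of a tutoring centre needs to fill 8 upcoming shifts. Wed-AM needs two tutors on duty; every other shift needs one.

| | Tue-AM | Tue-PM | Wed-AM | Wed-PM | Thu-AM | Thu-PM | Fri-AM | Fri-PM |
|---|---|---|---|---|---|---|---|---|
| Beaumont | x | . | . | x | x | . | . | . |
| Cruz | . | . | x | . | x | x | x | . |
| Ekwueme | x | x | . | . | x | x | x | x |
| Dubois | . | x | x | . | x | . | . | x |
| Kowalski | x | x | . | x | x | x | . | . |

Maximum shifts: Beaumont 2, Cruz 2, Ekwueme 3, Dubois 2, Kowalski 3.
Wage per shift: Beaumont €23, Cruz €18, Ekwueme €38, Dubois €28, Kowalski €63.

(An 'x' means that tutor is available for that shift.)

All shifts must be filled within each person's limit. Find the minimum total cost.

Wed-AM can only be covered by Cruz and Dubois, so that assignment is forced.
Picking the cheapest available tutor for each shift independently would cost €202, but that ignores the shift limits.
An optimal schedule: Tue-AM→Beaumont, Tue-PM→Ekwueme, Wed-AM→Cruz+Dubois, Wed-PM→Beaumont, Thu-AM→Dubois, Thu-PM→Ekwueme, Fri-AM→Cruz, Fri-PM→Ekwueme.
Total: 23 + 38 + 18 + 28 + 23 + 28 + 38 + 18 + 38 = €252.

€252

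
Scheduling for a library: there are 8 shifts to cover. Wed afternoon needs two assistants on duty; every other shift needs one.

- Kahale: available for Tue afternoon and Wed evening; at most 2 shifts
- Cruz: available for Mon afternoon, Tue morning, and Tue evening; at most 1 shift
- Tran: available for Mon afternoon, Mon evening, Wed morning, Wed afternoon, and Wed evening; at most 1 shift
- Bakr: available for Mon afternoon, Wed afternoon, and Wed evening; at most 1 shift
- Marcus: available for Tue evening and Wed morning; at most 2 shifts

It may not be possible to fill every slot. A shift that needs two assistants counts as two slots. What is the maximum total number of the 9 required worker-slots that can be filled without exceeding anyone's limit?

Total capacity across all assistants is 2+1+1+1+2 = 7, and 9 slots are needed, so at most 7 can be filled.
An assignment achieving 7: Mon evening→Tran, Tue morning→Cruz, Tue afternoon→Kahale, Tue evening→Marcus, Wed morning→Marcus, Wed afternoon→Bakr, Wed evening→Kahale.
Loads: Kahale 2/2, Cruz 1/1, Tran 1/1, Bakr 1/1, Marcus 2/2.

7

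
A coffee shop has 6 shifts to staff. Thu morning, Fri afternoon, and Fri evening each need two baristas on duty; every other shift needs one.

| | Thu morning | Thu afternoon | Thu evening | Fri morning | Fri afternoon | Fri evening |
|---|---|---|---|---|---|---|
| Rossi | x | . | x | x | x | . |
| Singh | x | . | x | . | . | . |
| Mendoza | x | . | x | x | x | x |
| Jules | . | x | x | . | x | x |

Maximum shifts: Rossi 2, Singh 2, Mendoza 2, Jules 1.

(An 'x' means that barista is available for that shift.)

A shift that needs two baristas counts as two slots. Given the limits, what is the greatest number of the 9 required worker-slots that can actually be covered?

7

Total capacity across all baristas is 2+2+2+1 = 7, and 9 slots are needed, so at most 7 can be filled.
An assignment achieving 7: Thu morning→Rossi+Singh, Thu afternoon→Jules, Thu evening→Singh, Fri morning→Rossi, Fri afternoon→Mendoza, Fri evening→Mendoza.
Loads: Rossi 2/2, Singh 2/2, Mendoza 2/2, Jules 1/1.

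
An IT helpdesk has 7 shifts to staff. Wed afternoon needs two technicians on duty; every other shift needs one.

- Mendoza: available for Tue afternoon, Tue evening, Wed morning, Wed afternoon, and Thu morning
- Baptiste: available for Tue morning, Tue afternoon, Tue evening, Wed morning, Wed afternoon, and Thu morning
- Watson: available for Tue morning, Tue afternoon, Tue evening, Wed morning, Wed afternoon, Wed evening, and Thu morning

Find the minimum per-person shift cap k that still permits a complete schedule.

3

With 3 technicians and 8 worker-slots to fill, someone must work at least ⌈8/3⌉ = 3 shifts, so k ≥ 3.
k = 3 works: Tue morning→Baptiste, Tue afternoon→Mendoza, Tue evening→Mendoza, Wed morning→Mendoza, Wed afternoon→Baptiste+Watson, Wed evening→Watson, Thu morning→Baptiste.
Loads: Mendoza 3, Baptiste 3, Watson 2 — all ≤ 3.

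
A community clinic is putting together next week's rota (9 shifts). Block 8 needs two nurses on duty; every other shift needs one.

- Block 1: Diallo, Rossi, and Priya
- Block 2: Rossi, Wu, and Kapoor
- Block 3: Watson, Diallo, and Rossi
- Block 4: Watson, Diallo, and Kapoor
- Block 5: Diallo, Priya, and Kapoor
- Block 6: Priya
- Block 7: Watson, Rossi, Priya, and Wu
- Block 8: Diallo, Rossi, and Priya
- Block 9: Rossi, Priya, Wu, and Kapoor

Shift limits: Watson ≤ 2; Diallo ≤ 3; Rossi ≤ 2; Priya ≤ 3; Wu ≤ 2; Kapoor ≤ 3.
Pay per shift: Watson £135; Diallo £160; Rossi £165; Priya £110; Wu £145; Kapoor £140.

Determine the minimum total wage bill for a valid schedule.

Block 6 can only be covered by Priya, so that assignment is forced.
Picking the cheapest available nurse for each shift independently would cost £1230, but that ignores the shift limits.
An optimal schedule: Block 1→Priya, Block 2→Kapoor, Block 3→Watson, Block 4→Watson, Block 5→Kapoor, Block 6→Priya, Block 7→Wu, Block 8→Priya+Diallo, Block 9→Kapoor.
Total: 110 + 140 + 135 + 135 + 140 + 110 + 145 + 110 + 160 + 140 = £1325.

£1325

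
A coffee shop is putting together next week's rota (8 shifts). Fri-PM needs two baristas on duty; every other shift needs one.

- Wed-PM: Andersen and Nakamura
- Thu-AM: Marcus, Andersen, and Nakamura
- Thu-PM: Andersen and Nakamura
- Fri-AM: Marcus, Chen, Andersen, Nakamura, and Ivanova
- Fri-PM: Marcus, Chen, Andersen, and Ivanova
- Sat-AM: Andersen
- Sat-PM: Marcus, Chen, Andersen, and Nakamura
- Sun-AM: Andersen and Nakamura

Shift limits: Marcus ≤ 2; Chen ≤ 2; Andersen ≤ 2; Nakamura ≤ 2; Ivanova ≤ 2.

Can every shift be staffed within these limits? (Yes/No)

Yes

Sat-AM can only be covered by Andersen, so that assignment is forced.
One valid schedule: Wed-PM→Andersen, Thu-AM→Marcus, Thu-PM→Nakamura, Fri-AM→Chen, Fri-PM→Chen+Ivanova, Sat-AM→Andersen, Sat-PM→Marcus, Sun-AM→Nakamura.
Loads: Marcus 2/2, Chen 2/2, Andersen 2/2, Nakamura 2/2, Ivanova 1/2 — all within limits.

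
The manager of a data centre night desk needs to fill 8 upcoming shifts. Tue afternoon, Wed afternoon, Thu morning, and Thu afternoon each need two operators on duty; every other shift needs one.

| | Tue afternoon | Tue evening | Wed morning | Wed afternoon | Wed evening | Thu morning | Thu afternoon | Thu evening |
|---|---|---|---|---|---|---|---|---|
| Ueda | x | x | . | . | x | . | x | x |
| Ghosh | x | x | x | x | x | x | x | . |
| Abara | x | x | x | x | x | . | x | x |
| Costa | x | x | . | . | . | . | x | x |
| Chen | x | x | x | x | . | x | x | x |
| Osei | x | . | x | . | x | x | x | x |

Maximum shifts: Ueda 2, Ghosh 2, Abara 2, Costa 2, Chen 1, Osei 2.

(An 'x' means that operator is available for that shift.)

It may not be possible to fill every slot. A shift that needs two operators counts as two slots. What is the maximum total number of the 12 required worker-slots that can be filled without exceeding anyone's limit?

11

Total capacity across all operators is 2+2+2+2+1+2 = 11, and 12 slots are needed, so at most 11 can be filled.
An assignment achieving 11: Tue afternoon→Costa+Osei, Tue evening→Ueda, Wed morning→Abara, Wed afternoon→Ghosh+Abara, Wed evening→Ueda, Thu morning→Ghosh+Chen, Thu afternoon→Osei, Thu evening→Costa.
Loads: Ueda 2/2, Ghosh 2/2, Abara 2/2, Costa 2/2, Chen 1/1, Osei 2/2.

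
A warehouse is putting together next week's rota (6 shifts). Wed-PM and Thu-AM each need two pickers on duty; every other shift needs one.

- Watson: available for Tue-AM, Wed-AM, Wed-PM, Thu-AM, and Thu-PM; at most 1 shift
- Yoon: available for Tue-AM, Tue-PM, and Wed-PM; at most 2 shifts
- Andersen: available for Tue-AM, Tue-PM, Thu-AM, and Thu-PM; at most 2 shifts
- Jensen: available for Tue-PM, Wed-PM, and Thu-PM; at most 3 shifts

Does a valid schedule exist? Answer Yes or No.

Total capacity is 8 and 8 slots are needed, so capacity alone doesn't rule it out.
Shifts {Wed-AM, Thu-AM} need 3 worker-slots in total, but the pickers available for any of those shifts (Watson and Andersen) can supply at most 2 among them. So no valid schedule exists.

No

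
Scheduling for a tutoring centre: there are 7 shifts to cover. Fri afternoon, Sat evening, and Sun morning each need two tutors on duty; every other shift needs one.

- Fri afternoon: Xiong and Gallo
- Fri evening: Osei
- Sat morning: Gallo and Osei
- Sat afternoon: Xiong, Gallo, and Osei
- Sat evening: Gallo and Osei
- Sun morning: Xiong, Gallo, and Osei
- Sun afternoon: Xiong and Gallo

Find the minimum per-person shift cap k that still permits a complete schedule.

4

With 3 tutors and 10 worker-slots to fill, someone must work at least ⌈10/3⌉ = 4 shifts, so k ≥ 4.
k = 4 works: Fri afternoon→Xiong+Gallo, Fri evening→Osei, Sat morning→Gallo, Sat afternoon→Xiong, Sat evening→Gallo+Osei, Sun morning→Xiong+Gallo, Sun afternoon→Xiong.
Loads: Xiong 4, Gallo 4, Osei 2 — all ≤ 4.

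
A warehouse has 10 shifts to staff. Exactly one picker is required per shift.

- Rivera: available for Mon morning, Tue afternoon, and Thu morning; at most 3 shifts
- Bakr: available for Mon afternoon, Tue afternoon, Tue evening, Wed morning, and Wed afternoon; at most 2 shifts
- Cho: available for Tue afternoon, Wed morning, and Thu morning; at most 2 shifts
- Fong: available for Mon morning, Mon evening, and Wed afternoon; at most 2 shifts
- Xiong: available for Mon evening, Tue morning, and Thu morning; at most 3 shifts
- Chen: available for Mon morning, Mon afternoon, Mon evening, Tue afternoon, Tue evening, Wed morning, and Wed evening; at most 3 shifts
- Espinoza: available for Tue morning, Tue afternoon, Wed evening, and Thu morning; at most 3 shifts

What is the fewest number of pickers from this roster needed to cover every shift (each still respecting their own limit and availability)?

10 slots to fill and no one can take more than 3, so at least ⌈10/3⌉ = 4 pickers are needed.
Rivera, Bakr, Xiong, and Chen alone can cover everything: Mon morning→Rivera, Mon afternoon→Bakr, Mon evening→Xiong, Tue morning→Xiong, Tue afternoon→Rivera, Tue evening→Chen, Wed morning→Chen, Wed afternoon→Bakr, Wed evening→Chen, Thu morning→Rivera.

4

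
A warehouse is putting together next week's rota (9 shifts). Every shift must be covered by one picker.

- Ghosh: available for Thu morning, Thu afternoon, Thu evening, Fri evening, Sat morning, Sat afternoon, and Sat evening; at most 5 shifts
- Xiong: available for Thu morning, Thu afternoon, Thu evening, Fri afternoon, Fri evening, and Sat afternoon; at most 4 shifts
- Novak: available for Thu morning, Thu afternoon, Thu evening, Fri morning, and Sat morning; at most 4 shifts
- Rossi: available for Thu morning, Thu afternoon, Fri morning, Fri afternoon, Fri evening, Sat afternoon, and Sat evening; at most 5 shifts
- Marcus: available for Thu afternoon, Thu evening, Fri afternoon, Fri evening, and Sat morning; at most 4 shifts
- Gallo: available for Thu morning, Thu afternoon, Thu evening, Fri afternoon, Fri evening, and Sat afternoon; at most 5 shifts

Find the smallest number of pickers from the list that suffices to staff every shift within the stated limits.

9 slots to fill and no one can take more than 5, so at least ⌈9/5⌉ = 2 pickers are needed.
Ghosh and Rossi alone can cover everything: Thu morning→Ghosh, Thu afternoon→Ghosh, Thu evening→Ghosh, Fri morning→Rossi, Fri afternoon→Rossi, Fri evening→Ghosh, Sat morning→Ghosh, Sat afternoon→Rossi, Sat evening→Rossi.

2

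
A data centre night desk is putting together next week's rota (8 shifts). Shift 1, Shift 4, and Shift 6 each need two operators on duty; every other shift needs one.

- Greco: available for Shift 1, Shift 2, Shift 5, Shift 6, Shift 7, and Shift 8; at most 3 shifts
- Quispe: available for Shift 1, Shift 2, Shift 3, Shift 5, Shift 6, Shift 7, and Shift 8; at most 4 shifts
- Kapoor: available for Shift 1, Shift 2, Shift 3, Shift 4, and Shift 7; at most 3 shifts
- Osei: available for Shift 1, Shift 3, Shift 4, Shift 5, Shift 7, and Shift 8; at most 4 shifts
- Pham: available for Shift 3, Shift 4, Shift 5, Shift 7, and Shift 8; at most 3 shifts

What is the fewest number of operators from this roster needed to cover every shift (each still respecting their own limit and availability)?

4

11 slots to fill and no one can take more than 4, so at least ⌈11/4⌉ = 3 operators are needed.
Shifts {Shift 4, Shift 6} need 4 slots, but among the operators available for them (Greco, Quispe, Kapoor, Osei, and Pham) any 3 together supply at most 3. So 3 operators are not enough.
Greco, Quispe, Kapoor, and Osei alone can cover everything: Shift 1→Kapoor+Osei, Shift 2→Greco, Shift 3→Quispe, Shift 4→Kapoor+Osei, Shift 5→Greco, Shift 6→Greco+Quispe, Shift 7→Quispe, Shift 8→Quispe.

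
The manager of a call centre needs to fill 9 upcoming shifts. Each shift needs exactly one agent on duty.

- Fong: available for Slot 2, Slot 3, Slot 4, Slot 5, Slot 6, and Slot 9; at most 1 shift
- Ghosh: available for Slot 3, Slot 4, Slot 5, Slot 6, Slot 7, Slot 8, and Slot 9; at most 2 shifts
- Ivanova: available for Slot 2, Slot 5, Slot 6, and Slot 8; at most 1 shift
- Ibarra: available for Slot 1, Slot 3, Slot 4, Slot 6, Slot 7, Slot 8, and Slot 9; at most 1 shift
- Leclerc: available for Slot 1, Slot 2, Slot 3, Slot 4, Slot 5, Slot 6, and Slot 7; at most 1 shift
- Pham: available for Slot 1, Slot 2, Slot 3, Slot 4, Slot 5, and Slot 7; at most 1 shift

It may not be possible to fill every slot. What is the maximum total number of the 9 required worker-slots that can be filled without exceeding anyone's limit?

Total capacity across all agents is 1+2+1+1+1+1 = 7, and 9 slots are needed, so at most 7 can be filled.
An assignment achieving 7: Slot 1→Ibarra, Slot 2→Ivanova, Slot 3→Leclerc, Slot 4→Pham, Slot 7→Ghosh, Slot 8→Ghosh, Slot 9→Fong.
Loads: Fong 1/1, Ghosh 2/2, Ivanova 1/1, Ibarra 1/1, Leclerc 1/1, Pham 1/1.

7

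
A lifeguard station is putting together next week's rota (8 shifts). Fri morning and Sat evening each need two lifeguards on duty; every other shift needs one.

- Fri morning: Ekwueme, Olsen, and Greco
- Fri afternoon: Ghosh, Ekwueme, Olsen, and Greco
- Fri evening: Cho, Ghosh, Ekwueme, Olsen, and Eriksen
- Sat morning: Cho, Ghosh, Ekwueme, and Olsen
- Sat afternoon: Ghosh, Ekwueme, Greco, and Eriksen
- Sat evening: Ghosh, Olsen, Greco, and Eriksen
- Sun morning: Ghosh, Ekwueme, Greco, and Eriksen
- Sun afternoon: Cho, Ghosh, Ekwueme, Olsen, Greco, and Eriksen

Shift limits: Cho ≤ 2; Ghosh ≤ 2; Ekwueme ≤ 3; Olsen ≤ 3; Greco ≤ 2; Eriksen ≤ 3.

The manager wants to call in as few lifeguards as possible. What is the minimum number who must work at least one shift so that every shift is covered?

4

10 slots to fill and no one can take more than 3, so at least ⌈10/3⌉ = 4 lifeguards are needed.
Cho, Ghosh, Ekwueme, and Olsen alone can cover everything: Fri morning→Ekwueme+Olsen, Fri afternoon→Ekwueme, Fri evening→Cho, Sat morning→Cho, Sat afternoon→Ghosh, Sat evening→Ghosh+Olsen, Sun morning→Ekwueme, Sun afternoon→Olsen.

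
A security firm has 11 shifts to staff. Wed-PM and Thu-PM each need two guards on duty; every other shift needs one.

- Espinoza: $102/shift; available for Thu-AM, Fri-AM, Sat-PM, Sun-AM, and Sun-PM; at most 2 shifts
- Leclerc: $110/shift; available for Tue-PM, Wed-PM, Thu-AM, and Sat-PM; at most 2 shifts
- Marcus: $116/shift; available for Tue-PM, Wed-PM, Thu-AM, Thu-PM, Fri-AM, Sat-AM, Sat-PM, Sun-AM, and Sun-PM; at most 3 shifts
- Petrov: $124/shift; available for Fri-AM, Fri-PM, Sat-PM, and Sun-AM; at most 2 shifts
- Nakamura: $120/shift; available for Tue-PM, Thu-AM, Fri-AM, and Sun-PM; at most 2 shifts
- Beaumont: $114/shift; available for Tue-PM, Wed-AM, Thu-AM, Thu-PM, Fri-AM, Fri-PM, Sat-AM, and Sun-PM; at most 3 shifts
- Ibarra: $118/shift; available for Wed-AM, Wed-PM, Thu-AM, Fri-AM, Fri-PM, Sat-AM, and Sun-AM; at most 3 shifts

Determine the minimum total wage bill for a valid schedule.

$1468

Thu-PM can only be covered by Marcus and Beaumont, so that assignment is forced.
Picking the cheapest available guard for each shift independently would cost $1418, but that ignores the shift limits.
An optimal schedule: Tue-PM→Leclerc, Wed-AM→Beaumont, Wed-PM→Leclerc+Marcus, Thu-AM→Ibarra, Thu-PM→Beaumont+Marcus, Fri-AM→Ibarra, Fri-PM→Beaumont, Sat-AM→Marcus, Sat-PM→Espinoza, Sun-AM→Ibarra, Sun-PM→Espinoza.
Total: 110 + 114 + 110 + 116 + 118 + 114 + 116 + 118 + 114 + 116 + 102 + 118 + 102 = $1468.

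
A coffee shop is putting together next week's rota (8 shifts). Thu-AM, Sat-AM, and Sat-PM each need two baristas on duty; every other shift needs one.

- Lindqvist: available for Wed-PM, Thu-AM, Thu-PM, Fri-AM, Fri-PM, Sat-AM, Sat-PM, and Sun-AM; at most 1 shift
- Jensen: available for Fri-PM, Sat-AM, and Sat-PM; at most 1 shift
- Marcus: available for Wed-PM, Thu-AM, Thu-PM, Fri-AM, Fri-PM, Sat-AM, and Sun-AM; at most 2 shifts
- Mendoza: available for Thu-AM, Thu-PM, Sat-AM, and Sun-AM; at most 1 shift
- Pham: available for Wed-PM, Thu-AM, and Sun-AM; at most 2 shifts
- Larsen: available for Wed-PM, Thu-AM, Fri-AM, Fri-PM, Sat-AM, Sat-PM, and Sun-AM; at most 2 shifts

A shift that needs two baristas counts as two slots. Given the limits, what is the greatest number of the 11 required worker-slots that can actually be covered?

9

Total capacity across all baristas is 1+1+2+1+2+2 = 9, and 11 slots are needed, so at most 9 can be filled.
An assignment achieving 9: Wed-PM→Marcus, Thu-AM→Mendoza+Pham, Thu-PM→Lindqvist, Fri-AM→Marcus, Fri-PM→Larsen, Sat-PM→Jensen+Larsen, Sun-AM→Pham.
Loads: Lindqvist 1/1, Jensen 1/1, Marcus 2/2, Mendoza 1/1, Pham 2/2, Larsen 2/2.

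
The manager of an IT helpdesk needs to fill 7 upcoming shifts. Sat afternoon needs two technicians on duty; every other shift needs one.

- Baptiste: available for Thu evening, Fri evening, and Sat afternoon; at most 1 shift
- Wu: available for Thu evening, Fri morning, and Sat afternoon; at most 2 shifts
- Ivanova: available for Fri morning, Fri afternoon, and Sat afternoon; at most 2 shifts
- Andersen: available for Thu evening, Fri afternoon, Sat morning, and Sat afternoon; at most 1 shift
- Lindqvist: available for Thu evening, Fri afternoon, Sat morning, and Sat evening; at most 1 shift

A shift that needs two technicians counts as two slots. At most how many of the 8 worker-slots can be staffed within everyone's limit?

7

Total capacity across all technicians is 1+2+2+1+1 = 7, and 8 slots are needed, so at most 7 can be filled.
An assignment achieving 7: Thu evening→Wu, Fri morning→Wu, Fri afternoon→Ivanova, Fri evening→Baptiste, Sat morning→Andersen, Sat afternoon→Ivanova, Sat evening→Lindqvist.
Loads: Baptiste 1/1, Wu 2/2, Ivanova 2/2, Andersen 1/1, Lindqvist 1/1.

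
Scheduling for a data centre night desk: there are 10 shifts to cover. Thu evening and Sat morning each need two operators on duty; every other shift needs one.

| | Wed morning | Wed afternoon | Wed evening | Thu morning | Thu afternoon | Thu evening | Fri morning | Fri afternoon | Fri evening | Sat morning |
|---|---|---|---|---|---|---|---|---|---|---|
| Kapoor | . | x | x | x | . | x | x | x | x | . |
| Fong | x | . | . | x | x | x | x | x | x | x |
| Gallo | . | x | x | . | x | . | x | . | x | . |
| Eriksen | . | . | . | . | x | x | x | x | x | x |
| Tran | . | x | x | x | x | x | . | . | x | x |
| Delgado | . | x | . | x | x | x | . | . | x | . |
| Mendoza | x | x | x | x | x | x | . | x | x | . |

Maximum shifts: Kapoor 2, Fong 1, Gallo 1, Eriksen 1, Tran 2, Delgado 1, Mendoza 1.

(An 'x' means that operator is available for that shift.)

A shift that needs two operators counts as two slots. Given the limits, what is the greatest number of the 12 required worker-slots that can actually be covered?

Total capacity across all operators is 2+1+1+1+2+1+1 = 9, and 12 slots are needed, so at most 9 can be filled.
An assignment achieving 9: Wed morning→Fong, Wed afternoon→Gallo, Wed evening→Kapoor, Thu morning→Tran, Thu afternoon→Delgado, Fri morning→Kapoor, Fri afternoon→Mendoza, Sat morning→Eriksen+Tran.
Loads: Kapoor 2/2, Fong 1/1, Gallo 1/1, Eriksen 1/1, Tran 2/2, Delgado 1/1, Mendoza 1/1.

9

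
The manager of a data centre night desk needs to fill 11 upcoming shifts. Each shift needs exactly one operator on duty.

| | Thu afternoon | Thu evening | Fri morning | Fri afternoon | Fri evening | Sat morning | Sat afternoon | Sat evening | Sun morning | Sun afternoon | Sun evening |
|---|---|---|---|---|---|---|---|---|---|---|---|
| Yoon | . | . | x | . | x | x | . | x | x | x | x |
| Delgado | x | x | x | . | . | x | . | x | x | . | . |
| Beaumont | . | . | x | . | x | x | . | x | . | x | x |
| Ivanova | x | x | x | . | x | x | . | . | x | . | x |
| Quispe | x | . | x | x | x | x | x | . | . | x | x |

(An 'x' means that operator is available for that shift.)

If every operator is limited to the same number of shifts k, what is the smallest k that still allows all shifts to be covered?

With 5 operators and 11 worker-slots to fill, someone must work at least ⌈11/5⌉ = 3 shifts, so k ≥ 3.
k = 3 works: Thu afternoon→Delgado, Thu evening→Delgado, Fri morning→Delgado, Fri afternoon→Quispe, Fri evening→Beaumont, Sat morning→Beaumont, Sat afternoon→Quispe, Sat evening→Yoon, Sun morning→Yoon, Sun afternoon→Yoon, Sun evening→Beaumont.
Loads: Yoon 3, Delgado 3, Beaumont 3, Ivanova 0, Quispe 2 — all ≤ 3.

3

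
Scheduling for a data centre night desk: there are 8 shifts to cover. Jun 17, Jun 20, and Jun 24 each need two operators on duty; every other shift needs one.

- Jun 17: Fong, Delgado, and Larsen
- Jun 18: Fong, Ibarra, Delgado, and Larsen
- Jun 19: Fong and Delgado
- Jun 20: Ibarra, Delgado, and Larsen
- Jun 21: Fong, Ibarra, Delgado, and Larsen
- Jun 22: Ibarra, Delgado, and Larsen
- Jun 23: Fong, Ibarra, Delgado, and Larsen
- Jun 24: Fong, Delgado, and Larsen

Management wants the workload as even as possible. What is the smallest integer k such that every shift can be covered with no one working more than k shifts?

With 4 operators and 11 worker-slots to fill, someone must work at least ⌈11/4⌉ = 3 shifts, so k ≥ 3.
k = 3 works: Jun 17→Fong+Delgado, Jun 18→Ibarra, Jun 19→Fong, Jun 20→Ibarra+Delgado, Jun 21→Larsen, Jun 22→Ibarra, Jun 23→Larsen, Jun 24→Fong+Delgado.
Loads: Fong 3, Ibarra 3, Delgado 3, Larsen 2 — all ≤ 3.

3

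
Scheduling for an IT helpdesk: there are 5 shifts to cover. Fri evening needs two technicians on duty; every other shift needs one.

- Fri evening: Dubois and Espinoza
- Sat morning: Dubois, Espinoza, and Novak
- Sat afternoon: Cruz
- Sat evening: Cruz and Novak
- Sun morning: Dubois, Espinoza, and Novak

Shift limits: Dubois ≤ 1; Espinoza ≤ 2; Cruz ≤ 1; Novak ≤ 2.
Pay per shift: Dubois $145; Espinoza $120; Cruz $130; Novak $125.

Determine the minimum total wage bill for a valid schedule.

$765

Fri evening can only be covered by Dubois and Espinoza, so that assignment is forced.
Sat afternoon can only be covered by Cruz, so that assignment is forced.
Picking the cheapest available technician for each shift independently would cost $760, but that ignores the shift limits.
An optimal schedule: Fri evening→Dubois+Espinoza, Sat morning→Espinoza, Sat afternoon→Cruz, Sat evening→Novak, Sun morning→Novak.
Total: 145 + 120 + 120 + 130 + 125 + 125 = $765.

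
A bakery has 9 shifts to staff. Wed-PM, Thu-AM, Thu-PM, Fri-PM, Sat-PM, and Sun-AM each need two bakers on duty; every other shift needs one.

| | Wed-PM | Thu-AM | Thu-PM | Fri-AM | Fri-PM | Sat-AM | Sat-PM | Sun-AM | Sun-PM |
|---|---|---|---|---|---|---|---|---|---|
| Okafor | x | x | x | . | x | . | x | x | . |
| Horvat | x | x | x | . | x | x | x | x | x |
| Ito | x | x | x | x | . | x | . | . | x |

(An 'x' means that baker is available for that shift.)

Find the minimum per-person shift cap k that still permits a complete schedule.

5

With 3 bakers and 15 worker-slots to fill, someone must work at least ⌈15/3⌉ = 5 shifts, so k ≥ 5.
k = 5 works: Wed-PM→Okafor+Ito, Thu-AM→Okafor+Ito, Thu-PM→Horvat+Ito, Fri-AM→Ito, Fri-PM→Okafor+Horvat, Sat-AM→Horvat, Sat-PM→Okafor+Horvat, Sun-AM→Okafor+Horvat, Sun-PM→Ito.
Loads: Okafor 5, Horvat 5, Ito 5 — all ≤ 5.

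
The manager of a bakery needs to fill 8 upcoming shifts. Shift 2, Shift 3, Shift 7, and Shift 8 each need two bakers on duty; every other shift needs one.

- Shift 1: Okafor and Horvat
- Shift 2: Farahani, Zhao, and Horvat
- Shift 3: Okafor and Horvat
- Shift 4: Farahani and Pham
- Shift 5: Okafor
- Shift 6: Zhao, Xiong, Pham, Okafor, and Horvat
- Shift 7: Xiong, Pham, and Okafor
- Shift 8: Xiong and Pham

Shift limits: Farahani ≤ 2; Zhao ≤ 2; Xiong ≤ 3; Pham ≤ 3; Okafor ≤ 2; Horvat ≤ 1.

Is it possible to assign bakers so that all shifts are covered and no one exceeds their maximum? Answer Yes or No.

No

Total capacity is 13 and 12 slots are needed, so capacity alone doesn't rule it out.
Shifts {Shift 1, Shift 3, Shift 5} need 4 worker-slots in total, but the bakers available for any of those shifts (Okafor and Horvat) can supply at most 3 among them. So no valid schedule exists.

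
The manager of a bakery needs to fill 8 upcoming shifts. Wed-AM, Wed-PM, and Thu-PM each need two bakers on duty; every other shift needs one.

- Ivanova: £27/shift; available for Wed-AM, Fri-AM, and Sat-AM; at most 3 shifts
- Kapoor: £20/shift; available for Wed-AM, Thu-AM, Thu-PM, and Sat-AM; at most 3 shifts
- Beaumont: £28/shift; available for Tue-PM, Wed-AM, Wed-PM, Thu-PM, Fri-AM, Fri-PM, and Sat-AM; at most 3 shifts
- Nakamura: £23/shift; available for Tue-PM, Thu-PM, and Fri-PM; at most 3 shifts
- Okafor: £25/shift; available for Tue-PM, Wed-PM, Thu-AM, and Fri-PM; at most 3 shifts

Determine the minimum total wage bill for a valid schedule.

Wed-PM can only be covered by Beaumont and Okafor, so that assignment is forced.
Picking the cheapest available baker for each shift independently would cost £256, but that ignores the shift limits.
An optimal schedule: Tue-PM→Nakamura, Wed-AM→Kapoor+Ivanova, Wed-PM→Okafor+Beaumont, Thu-AM→Okafor, Thu-PM→Kapoor+Nakamura, Fri-AM→Ivanova, Fri-PM→Nakamura, Sat-AM→Kapoor.
Total: 23 + 20 + 27 + 25 + 28 + 25 + 20 + 23 + 27 + 23 + 20 = £261.

£261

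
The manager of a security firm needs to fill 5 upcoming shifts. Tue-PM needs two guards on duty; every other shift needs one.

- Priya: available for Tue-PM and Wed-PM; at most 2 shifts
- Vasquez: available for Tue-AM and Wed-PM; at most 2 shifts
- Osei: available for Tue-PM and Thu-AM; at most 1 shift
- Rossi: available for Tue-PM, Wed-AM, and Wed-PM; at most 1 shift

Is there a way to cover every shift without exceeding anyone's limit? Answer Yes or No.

No

Total capacity is 6 and 6 slots are needed, so capacity alone doesn't rule it out.
Shifts {Tue-PM, Wed-AM, Thu-AM} need 4 worker-slots in total, but the guards available for any of those shifts (Priya, Osei, and Rossi) can supply at most 3 among them. So no valid schedule exists.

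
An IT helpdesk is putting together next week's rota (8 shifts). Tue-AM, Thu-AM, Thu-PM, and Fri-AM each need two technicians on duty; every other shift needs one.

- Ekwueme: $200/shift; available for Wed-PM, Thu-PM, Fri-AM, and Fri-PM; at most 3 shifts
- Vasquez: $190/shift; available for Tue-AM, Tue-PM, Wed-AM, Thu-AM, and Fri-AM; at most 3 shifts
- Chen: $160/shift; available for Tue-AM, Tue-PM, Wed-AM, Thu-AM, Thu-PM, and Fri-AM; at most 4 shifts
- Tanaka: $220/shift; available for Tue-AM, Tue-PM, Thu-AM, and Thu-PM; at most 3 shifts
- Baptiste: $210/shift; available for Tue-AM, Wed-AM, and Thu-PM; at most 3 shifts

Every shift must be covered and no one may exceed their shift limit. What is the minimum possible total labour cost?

Wed-PM can only be covered by Ekwueme, so that assignment is forced.
Fri-PM can only be covered by Ekwueme, so that assignment is forced.
Picking the cheapest available technician for each shift independently would cost $2130, but that ignores the shift limits.
An optimal schedule: Tue-AM→Vasquez+Baptiste, Tue-PM→Chen, Wed-AM→Chen, Wed-PM→Ekwueme, Thu-AM→Chen+Vasquez, Thu-PM→Ekwueme+Baptiste, Fri-AM→Chen+Vasquez, Fri-PM→Ekwueme.
Total: 190 + 210 + 160 + 160 + 200 + 160 + 190 + 200 + 210 + 160 + 190 + 200 = $2230.

$2230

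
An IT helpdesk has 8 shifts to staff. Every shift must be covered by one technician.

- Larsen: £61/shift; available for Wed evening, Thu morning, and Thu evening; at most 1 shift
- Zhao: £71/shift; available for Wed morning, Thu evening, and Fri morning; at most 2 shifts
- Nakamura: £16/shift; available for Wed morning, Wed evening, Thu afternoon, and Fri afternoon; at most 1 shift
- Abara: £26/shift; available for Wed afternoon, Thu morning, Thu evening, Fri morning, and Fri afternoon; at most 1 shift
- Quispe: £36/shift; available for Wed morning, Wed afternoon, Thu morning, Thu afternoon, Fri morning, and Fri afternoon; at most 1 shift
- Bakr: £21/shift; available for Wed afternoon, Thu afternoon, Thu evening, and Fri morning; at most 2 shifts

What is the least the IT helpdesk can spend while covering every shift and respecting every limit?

£323

Picking the cheapest available technician for each shift independently would cost £153, but that ignores the shift limits.
An optimal schedule: Wed morning→Zhao, Wed afternoon→Abara, Wed evening→Larsen, Thu morning→Quispe, Thu afternoon→Bakr, Thu evening→Zhao, Fri morning→Bakr, Fri afternoon→Nakamura.
Total: 71 + 26 + 61 + 36 + 21 + 71 + 21 + 16 = £323.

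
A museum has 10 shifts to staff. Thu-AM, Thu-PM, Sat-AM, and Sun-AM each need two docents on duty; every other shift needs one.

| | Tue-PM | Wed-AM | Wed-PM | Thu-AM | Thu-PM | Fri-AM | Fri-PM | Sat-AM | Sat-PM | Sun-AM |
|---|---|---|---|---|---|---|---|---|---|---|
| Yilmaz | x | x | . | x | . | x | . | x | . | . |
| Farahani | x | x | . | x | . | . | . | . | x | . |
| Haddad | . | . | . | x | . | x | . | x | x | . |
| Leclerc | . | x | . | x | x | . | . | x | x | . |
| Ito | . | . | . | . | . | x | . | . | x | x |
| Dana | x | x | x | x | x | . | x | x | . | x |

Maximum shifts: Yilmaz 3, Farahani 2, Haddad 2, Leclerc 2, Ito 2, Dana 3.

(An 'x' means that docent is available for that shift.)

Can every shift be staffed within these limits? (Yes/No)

No

Total capacity is 14 and 14 slots are needed, so capacity alone doesn't rule it out.
Shifts {Wed-PM, Thu-PM, Fri-PM, Sun-AM} need 6 worker-slots in total, but the docents available for any of those shifts (Leclerc, Ito, and Dana) can supply at most 5 among them. So no valid schedule exists.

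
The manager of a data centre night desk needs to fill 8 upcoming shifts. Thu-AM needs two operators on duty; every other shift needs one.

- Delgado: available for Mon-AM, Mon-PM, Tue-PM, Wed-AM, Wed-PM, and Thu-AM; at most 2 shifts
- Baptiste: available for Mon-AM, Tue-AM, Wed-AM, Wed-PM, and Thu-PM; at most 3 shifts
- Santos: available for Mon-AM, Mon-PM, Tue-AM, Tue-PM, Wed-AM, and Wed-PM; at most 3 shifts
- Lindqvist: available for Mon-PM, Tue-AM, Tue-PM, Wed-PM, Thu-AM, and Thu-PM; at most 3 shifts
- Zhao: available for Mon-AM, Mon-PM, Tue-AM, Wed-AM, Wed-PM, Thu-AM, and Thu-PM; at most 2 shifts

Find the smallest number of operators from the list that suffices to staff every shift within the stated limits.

9 slots to fill and no one can take more than 3, so at least ⌈9/3⌉ = 3 operators are needed.
No set of 3 operators can cover every shift (each such set leaves at least one shift with no one available or exceeds a cap).
Delgado, Baptiste, Santos, and Lindqvist alone can cover everything: Mon-AM→Delgado, Mon-PM→Santos, Tue-AM→Baptiste, Tue-PM→Santos, Wed-AM→Baptiste, Wed-PM→Santos, Thu-AM→Delgado+Lindqvist, Thu-PM→Baptiste.

4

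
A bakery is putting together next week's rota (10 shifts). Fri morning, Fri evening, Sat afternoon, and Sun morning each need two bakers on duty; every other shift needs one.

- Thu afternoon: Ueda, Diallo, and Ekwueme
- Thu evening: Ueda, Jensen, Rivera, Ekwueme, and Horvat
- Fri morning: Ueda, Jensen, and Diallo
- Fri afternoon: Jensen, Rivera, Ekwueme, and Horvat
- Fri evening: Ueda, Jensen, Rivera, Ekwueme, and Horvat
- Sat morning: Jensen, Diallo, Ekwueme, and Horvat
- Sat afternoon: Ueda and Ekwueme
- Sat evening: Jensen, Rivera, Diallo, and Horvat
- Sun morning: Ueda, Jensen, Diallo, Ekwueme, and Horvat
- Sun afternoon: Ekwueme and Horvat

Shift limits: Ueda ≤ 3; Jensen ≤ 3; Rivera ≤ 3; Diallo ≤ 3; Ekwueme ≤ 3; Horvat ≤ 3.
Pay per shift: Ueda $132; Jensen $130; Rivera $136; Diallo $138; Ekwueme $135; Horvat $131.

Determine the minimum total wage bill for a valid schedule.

Sat afternoon can only be covered by Ueda and Ekwueme, so that assignment is forced.
Picking the cheapest available baker for each shift independently would cost $1834, but that ignores the shift limits.
An optimal schedule: Thu afternoon→Ueda, Thu evening→Rivera, Fri morning→Jensen+Ueda, Fri afternoon→Jensen, Fri evening→Ekwueme+Rivera, Sat morning→Jensen, Sat afternoon→Ueda+Ekwueme, Sat evening→Horvat, Sun morning→Horvat+Ekwueme, Sun afternoon→Horvat.
Total: 132 + 136 + 130 + 132 + 130 + 135 + 136 + 130 + 132 + 135 + 131 + 131 + 135 + 131 = $1856.

$1856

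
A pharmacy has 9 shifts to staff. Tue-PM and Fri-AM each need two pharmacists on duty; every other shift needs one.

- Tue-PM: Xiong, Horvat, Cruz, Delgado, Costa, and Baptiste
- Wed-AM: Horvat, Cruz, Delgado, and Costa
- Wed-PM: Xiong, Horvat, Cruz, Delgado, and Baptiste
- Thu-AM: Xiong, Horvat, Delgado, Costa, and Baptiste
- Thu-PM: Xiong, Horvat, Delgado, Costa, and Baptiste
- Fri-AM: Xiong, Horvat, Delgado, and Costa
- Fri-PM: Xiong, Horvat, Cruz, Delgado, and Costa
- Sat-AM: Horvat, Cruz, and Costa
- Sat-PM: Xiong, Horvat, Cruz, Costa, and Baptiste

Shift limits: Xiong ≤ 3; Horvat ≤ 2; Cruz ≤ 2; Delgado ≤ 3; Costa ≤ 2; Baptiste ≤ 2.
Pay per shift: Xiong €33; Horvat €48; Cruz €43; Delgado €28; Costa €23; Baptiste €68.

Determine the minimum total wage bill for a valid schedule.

€363

Picking the cheapest available pharmacist for each shift independently would cost €268, but that ignores the shift limits.
An optimal schedule: Tue-PM→Xiong+Cruz, Wed-AM→Costa, Wed-PM→Delgado, Thu-AM→Delgado, Thu-PM→Delgado, Fri-AM→Xiong+Horvat, Fri-PM→Xiong, Sat-AM→Costa, Sat-PM→Cruz.
Total: 33 + 43 + 23 + 28 + 28 + 28 + 33 + 48 + 33 + 23 + 43 = €363.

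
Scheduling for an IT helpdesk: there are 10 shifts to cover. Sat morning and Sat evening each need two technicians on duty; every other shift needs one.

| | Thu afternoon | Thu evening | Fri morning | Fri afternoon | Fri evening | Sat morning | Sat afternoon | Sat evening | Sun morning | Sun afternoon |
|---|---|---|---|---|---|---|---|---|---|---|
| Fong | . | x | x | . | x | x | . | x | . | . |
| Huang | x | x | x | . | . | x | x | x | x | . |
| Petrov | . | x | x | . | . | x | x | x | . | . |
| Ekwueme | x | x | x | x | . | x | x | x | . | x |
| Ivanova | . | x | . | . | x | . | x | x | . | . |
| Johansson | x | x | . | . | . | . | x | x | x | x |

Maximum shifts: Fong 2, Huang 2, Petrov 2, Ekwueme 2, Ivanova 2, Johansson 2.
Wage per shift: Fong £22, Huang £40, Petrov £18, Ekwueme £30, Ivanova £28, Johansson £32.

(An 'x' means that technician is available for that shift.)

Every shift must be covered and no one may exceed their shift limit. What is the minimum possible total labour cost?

Fri afternoon can only be covered by Ekwueme, so that assignment is forced.
Picking the cheapest available technician for each shift independently would cost £278, but that ignores the shift limits.
An optimal schedule: Thu afternoon→Huang, Thu evening→Johansson, Fri morning→Petrov, Fri afternoon→Ekwueme, Fri evening→Fong, Sat morning→Fong+Petrov, Sat afternoon→Ivanova, Sat evening→Ivanova+Johansson, Sun morning→Huang, Sun afternoon→Ekwueme.
Total: 40 + 32 + 18 + 30 + 22 + 22 + 18 + 28 + 28 + 32 + 40 + 30 = £340.

£340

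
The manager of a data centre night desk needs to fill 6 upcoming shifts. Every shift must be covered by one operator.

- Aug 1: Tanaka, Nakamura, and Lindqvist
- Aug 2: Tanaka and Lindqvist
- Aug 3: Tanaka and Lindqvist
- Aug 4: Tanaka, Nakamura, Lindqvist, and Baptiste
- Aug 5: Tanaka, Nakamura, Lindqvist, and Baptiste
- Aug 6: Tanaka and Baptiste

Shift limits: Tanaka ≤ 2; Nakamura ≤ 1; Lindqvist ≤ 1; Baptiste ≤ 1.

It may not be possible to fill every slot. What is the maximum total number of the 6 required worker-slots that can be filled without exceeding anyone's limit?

Total capacity across all operators is 2+1+1+1 = 5, and 6 slots are needed, so at most 5 can be filled.
An assignment achieving 5: Aug 1→Nakamura, Aug 2→Tanaka, Aug 3→Tanaka, Aug 4→Lindqvist, Aug 6→Baptiste.
Loads: Tanaka 2/2, Nakamura 1/1, Lindqvist 1/1, Baptiste 1/1.

5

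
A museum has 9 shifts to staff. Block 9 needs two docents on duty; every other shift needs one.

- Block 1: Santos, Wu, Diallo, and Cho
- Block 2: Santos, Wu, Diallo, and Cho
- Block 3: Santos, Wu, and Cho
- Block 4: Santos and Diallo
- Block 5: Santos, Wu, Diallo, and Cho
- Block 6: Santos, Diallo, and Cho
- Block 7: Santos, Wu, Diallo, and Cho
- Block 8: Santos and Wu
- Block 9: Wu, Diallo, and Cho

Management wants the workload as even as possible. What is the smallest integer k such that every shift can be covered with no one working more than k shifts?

3

With 4 docents and 10 worker-slots to fill, someone must work at least ⌈10/4⌉ = 3 shifts, so k ≥ 3.
k = 3 works: Block 1→Wu, Block 2→Wu, Block 3→Santos, Block 4→Santos, Block 5→Diallo, Block 6→Diallo, Block 7→Cho, Block 8→Santos, Block 9→Wu+Diallo.
Loads: Santos 3, Wu 3, Diallo 3, Cho 1 — all ≤ 3.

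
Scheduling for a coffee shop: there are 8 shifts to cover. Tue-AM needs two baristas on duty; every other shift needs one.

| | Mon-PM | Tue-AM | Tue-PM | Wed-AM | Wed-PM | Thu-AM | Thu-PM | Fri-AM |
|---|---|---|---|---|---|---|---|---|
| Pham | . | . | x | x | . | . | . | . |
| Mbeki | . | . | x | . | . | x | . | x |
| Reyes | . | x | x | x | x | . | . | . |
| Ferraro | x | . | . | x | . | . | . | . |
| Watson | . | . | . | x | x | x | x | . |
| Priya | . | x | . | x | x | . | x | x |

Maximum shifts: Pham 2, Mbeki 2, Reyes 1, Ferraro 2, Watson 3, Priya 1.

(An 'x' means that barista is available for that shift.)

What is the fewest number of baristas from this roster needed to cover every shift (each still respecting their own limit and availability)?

5

9 slots to fill and no one can take more than 3, so at least ⌈9/3⌉ = 3 baristas are needed.
Shifts {Mon-PM, Tue-AM, Tue-PM, Wed-PM} need 5 slots, but among the baristas available for them (Pham, Mbeki, Reyes, Ferraro, Watson, and Priya) any 4 together supply at most 4. So 4 baristas are not enough.
Mbeki, Reyes, Ferraro, Watson, and Priya alone can cover everything: Mon-PM→Ferraro, Tue-AM→Reyes+Priya, Tue-PM→Mbeki, Wed-AM→Ferraro, Wed-PM→Watson, Thu-AM→Watson, Thu-PM→Watson, Fri-AM→Mbeki.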